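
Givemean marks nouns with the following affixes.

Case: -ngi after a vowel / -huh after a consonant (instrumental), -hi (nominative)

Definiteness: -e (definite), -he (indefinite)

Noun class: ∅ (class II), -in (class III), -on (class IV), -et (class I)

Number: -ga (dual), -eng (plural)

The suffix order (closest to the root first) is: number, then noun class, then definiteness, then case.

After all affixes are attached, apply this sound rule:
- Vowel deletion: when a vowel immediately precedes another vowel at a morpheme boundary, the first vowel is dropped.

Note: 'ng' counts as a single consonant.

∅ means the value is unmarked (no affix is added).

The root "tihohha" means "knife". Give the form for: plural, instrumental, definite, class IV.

Attach number plural -eng → tihohhaeng.
Attach noun class class IV -on → tihohhaengon.
Attach definiteness definite -e → tihohhaengone.
Attach case instrumental -ngi (after vowel 'e') → tihohhaengonengi.
Apply vowel deletion: tihohhaengonengi → tihohhengonengi.

tihohhengonengi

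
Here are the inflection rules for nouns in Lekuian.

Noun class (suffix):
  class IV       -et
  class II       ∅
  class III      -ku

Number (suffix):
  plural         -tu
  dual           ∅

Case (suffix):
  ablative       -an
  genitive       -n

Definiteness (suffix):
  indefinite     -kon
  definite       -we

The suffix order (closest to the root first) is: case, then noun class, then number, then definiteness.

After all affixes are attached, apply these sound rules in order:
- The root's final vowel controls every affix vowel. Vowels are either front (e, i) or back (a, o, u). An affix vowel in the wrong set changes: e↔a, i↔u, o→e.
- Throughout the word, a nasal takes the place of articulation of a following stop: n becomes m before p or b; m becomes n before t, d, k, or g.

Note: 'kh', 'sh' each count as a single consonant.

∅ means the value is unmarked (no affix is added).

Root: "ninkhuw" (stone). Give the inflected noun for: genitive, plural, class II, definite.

ninkhuwntuwa

Attach case genitive -n → ninkhuwn.
noun class = class II: zero marking, form stays ninkhuwn.
Attach number plural -tu → ninkhuwntu.
Attach definiteness definite -we → ninkhuwntuwe.
Apply vowel harmony: ninkhuwntuwe → ninkhuwntuwa.
Nasal assimilation: no change.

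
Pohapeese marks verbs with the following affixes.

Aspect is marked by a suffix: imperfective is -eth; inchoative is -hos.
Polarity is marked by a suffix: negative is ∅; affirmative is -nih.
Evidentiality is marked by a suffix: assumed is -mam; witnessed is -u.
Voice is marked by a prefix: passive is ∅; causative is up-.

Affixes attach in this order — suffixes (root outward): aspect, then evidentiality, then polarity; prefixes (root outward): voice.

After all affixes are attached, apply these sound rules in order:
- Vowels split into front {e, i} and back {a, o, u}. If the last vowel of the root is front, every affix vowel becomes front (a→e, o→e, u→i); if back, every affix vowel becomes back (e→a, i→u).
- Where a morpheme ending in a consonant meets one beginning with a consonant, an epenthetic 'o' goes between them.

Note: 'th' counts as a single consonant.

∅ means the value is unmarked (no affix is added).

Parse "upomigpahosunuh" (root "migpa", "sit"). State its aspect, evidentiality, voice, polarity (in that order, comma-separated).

Segment: up-migpa-hos-u-nih.
aspect: -hos → inchoative.
evidentiality: -u → witnessed.
voice: up- → causative.
polarity: -nih → affirmative.

inchoative, witnessed, causative, affirmative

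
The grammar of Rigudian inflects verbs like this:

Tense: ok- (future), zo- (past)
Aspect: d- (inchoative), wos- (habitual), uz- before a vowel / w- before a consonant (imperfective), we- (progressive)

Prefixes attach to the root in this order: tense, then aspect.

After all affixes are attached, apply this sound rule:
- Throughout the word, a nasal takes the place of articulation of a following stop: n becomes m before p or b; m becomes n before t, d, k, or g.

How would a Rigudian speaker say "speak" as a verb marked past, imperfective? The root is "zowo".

Attach tense past zo- → zozowo.
Attach aspect imperfective w- (before consonant 'z') → wzozowo.
Nasal assimilation: no change.

wzozowo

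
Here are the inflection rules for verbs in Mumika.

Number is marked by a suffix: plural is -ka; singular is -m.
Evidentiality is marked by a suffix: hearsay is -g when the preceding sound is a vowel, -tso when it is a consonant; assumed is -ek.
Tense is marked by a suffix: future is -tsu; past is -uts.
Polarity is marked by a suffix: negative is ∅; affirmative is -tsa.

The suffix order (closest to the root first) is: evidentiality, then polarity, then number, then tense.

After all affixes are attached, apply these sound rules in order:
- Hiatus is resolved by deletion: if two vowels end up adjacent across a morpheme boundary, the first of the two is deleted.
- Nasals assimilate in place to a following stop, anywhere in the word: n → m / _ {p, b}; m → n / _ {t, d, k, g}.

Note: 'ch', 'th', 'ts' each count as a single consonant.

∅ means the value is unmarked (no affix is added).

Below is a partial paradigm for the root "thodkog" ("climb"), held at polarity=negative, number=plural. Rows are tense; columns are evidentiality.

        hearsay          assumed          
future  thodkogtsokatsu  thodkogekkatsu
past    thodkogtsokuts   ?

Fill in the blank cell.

thodkogekkuts

Attach evidentiality assumed -ek → thodkogek.
polarity = negative: zero marking, form stays thodkogek.
Attach number plural -ka → thodkogekka.
Attach tense past -uts → thodkogekkauts.
Apply vowel deletion: thodkogekkauts → thodkogekkuts.
Nasal assimilation: no change.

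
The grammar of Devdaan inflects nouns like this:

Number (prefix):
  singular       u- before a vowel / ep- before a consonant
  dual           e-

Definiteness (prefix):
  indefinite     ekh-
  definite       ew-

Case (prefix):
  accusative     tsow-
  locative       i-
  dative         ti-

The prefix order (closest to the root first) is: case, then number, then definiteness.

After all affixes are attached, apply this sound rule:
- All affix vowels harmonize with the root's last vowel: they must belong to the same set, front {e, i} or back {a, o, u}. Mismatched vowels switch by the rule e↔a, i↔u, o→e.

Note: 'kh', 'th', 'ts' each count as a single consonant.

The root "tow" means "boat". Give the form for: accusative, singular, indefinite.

akhaptsowtow

Attach case accusative tsow- → tsowtow.
Attach number singular ep- (before consonant 'ts') → eptsowtow.
Attach definiteness indefinite ekh- → ekheptsowtow.
Apply vowel harmony: ekheptsowtow → akhaptsowtow.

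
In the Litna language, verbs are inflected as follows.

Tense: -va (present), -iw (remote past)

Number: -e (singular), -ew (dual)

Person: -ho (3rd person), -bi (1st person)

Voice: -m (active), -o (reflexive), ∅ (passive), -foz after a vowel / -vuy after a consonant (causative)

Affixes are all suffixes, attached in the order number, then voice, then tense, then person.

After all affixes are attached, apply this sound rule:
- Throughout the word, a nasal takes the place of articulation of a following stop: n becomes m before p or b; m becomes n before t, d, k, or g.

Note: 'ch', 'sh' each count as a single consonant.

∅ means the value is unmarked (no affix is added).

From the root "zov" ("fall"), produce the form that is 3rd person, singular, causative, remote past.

Attach number singular -e → zove.
Attach voice causative -foz (after vowel 'e') → zovefoz.
Attach tense remote past -iw → zovefoziw.
Attach person 3rd person -ho → zovefoziwho.
Nasal assimilation: no change.

zovefoziwho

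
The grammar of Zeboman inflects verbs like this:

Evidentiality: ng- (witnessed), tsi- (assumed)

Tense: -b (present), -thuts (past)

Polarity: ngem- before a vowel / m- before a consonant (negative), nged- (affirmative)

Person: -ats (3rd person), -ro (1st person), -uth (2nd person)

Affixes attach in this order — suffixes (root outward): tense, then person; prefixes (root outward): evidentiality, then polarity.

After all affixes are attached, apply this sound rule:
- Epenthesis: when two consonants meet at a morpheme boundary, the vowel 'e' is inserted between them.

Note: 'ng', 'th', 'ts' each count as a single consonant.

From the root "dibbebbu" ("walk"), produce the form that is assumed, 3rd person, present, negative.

metsidibbebbubats

Attach evidentiality assumed tsi- → tsidibbebbu.
Attach polarity negative m- (before consonant 'ts') → mtsidibbebbu.
Attach tense present -b → mtsidibbebbub.
Attach person 3rd person -ats → mtsidibbebbubats.
Apply epenthesis: mtsidibbebbubats → metsidibbebbubats.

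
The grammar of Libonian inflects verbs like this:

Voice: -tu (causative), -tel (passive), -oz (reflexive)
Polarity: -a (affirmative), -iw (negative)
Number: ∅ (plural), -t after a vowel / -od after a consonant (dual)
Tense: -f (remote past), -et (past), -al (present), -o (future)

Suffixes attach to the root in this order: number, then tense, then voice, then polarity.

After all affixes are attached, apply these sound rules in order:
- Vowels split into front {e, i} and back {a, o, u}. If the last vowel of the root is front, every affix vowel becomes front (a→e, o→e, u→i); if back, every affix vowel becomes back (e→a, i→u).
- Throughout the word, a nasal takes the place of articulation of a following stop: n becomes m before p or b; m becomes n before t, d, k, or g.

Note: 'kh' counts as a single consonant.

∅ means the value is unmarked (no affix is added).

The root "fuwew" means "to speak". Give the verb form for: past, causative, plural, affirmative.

number = plural: zero marking, form stays fuwew.
Attach tense past -et → fuwewet.
Attach voice causative -tu → fuwewettu.
Attach polarity affirmative -a → fuwewettua.
Apply vowel harmony: fuwewettua → fuwewettie.
Nasal assimilation: no change.

fuwewettie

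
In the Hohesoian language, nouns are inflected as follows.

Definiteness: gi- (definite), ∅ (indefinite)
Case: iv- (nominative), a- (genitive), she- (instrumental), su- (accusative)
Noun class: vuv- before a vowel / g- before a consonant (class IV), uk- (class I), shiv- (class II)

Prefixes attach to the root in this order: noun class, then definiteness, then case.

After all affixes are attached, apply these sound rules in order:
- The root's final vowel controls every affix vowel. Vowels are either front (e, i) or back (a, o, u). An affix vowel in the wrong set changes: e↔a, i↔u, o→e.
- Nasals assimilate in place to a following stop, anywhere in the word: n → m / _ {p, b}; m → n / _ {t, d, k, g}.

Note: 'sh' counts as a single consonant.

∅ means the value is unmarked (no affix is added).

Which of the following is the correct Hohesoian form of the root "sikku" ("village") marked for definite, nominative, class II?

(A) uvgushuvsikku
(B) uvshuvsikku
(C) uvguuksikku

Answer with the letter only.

Attach noun class class II shiv- → shivsikku.
Attach definiteness definite gi- → gishivsikku.
Attach case nominative iv- → ivgishivsikku.
Apply vowel harmony: ivgishivsikku → uvgushuvsikku.
Nasal assimilation: no change.
So the correct form is uvgushuvsikku, option (A).
(B) uvshuvsikku is wrong: it uses indefinite instead of definite for definiteness.
(C) uvguuksikku is wrong: it uses class I instead of class II for noun class.

A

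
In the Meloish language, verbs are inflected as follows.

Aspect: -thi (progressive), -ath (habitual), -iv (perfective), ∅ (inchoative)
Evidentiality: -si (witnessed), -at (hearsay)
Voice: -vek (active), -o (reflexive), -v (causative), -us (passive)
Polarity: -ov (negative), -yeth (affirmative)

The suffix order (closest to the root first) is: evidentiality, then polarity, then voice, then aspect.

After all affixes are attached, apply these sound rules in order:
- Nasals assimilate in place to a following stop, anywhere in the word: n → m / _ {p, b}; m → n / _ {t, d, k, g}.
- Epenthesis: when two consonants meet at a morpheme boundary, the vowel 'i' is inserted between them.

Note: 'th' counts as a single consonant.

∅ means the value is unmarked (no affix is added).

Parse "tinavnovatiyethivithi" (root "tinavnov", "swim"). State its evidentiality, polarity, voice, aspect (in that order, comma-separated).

hearsay, affirmative, causative, progressive

Segment: tinavnov-at-yeth-v-thi.
evidentiality: -at → hearsay.
polarity: -yeth → affirmative.
voice: -v → causative.
aspect: -thi → progressive.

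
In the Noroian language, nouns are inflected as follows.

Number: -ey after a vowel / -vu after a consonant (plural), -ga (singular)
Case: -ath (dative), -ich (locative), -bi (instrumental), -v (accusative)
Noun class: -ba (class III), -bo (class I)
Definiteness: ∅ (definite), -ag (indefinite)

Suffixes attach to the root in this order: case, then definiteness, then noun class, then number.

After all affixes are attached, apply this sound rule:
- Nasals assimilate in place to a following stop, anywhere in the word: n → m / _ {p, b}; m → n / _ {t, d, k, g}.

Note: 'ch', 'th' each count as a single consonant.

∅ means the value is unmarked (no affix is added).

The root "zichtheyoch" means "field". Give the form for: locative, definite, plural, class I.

zichtheyochichboey

Attach case locative -ich → zichtheyochich.
definiteness = definite: zero marking, form stays zichtheyochich.
Attach noun class class I -bo → zichtheyochichbo.
Attach number plural -ey (after vowel 'o') → zichtheyochichboey.
Nasal assimilation: no change.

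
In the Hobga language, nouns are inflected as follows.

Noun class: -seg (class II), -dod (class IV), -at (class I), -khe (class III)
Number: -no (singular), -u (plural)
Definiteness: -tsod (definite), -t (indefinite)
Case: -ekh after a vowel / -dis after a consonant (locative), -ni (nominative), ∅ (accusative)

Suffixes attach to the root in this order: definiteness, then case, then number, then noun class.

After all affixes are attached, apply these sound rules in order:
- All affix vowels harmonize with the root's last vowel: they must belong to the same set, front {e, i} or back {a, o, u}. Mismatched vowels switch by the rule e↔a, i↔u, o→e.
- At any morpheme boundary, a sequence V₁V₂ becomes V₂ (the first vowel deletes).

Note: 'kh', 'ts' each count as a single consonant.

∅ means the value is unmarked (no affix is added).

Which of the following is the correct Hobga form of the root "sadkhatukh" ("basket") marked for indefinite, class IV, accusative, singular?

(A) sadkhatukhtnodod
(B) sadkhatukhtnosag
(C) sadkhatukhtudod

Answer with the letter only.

Attach definiteness indefinite -t → sadkhatukht.
case = accusative: zero marking, form stays sadkhatukht.
Attach number singular -no → sadkhatukhtno.
Attach noun class class IV -dod → sadkhatukhtnodod.
Vowel harmony: no change.
Vowel deletion: no change.
So the correct form is sadkhatukhtnodod, option (A).
(B) sadkhatukhtnosag is wrong: it uses class II instead of class IV for noun class.
(C) sadkhatukhtudod is wrong: it uses plural instead of singular for number.

A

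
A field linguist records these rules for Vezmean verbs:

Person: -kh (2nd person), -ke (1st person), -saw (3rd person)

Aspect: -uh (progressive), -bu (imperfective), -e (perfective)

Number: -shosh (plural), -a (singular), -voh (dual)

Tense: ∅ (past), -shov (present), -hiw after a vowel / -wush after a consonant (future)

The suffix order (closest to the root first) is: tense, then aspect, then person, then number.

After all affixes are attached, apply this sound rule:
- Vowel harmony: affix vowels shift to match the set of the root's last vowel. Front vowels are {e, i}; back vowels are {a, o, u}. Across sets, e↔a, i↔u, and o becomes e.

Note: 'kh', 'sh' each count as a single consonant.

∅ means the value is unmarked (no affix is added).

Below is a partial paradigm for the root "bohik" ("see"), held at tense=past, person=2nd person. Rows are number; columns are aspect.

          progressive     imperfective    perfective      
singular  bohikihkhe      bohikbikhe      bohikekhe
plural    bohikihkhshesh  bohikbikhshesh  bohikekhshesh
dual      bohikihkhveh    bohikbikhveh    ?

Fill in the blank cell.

bohikekhveh

tense = past: zero marking, form stays bohik.
Attach aspect perfective -e → bohike.
Attach person 2nd person -kh → bohikekh.
Attach number dual -voh → bohikekhvoh.
Apply vowel harmony: bohikekhvoh → bohikekhveh.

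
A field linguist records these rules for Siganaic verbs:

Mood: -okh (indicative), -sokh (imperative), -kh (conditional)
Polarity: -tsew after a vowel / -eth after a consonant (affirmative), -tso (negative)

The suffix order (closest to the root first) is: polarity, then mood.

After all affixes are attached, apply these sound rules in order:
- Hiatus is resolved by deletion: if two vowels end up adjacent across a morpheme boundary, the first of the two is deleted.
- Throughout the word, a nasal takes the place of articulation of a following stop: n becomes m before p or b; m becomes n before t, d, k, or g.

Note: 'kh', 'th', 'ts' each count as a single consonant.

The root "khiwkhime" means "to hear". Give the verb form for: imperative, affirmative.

khiwkhimetsewsokh

Attach polarity affirmative -tsew (after vowel 'e') → khiwkhimetsew.
Attach mood imperative -sokh → khiwkhimetsewsokh.
Vowel deletion: no change.
Nasal assimilation: no change.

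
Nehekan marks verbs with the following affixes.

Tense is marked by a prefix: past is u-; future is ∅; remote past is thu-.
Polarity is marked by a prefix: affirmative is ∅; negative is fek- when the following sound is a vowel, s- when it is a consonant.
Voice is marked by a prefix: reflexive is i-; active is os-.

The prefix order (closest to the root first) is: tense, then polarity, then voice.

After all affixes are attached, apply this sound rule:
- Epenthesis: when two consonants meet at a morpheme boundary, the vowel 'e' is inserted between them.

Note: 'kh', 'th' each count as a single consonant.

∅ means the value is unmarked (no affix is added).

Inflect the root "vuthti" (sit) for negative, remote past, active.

Attach tense remote past thu- → thuvuthti.
Attach polarity negative s- (before consonant 'th') → sthuvuthti.
Attach voice active os- → ossthuvuthti.
Apply epenthesis: ossthuvuthti → osesethuvuthti.

osesethuvuthti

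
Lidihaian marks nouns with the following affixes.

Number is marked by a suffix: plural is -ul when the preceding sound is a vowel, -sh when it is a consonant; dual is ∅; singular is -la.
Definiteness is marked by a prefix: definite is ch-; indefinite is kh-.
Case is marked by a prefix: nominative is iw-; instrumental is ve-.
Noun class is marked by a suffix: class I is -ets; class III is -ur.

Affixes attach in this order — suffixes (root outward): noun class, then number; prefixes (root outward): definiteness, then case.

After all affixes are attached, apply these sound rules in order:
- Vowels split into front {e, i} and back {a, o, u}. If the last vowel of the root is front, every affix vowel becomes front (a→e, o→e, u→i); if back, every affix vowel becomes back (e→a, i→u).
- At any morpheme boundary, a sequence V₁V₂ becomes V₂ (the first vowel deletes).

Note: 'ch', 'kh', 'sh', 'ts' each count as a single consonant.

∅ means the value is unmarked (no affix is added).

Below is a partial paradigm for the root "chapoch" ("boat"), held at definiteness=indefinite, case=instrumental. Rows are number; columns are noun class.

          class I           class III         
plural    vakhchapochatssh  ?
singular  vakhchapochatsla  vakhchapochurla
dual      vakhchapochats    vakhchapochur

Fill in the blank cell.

vakhchapochursh

Attach noun class class III -ur → chapochur.
Attach definiteness indefinite kh- → khchapochur.
Attach number plural -sh (after consonant 'r') → khchapochursh.
Attach case instrumental ve- → vekhchapochursh.
Apply vowel harmony: vekhchapochursh → vakhchapochursh.
Vowel deletion: no change.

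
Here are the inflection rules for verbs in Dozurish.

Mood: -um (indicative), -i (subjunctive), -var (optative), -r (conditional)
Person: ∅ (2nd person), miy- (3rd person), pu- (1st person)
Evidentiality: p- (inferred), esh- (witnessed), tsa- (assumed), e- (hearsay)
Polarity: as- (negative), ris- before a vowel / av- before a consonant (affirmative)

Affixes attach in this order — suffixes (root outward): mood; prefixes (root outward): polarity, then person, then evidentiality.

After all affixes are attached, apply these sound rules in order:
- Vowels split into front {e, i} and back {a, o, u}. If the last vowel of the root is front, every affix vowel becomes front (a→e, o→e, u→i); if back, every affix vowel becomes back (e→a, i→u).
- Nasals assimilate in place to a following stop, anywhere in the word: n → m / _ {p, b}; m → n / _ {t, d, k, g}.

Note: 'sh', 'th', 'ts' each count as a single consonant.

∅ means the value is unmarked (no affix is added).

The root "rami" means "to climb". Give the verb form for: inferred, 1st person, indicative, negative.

Attach mood indicative -um → ramium.
Attach polarity negative as- → asramium.
Attach person 1st person pu- → puasramium.
Attach evidentiality inferred p- → ppuasramium.
Apply vowel harmony: ppuasramium → ppiesramiim.
Nasal assimilation: no change.

ppiesramiim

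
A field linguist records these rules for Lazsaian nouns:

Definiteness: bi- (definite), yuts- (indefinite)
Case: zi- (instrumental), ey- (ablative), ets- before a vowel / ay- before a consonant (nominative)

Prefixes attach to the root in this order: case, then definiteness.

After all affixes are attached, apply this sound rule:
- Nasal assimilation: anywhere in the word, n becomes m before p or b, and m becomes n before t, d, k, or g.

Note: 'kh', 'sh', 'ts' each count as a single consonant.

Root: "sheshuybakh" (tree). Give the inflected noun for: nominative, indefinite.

Attach case nominative ay- (before consonant 'sh') → aysheshuybakh.
Attach definiteness indefinite yuts- → yutsaysheshuybakh.
Nasal assimilation: no change.

yutsaysheshuybakh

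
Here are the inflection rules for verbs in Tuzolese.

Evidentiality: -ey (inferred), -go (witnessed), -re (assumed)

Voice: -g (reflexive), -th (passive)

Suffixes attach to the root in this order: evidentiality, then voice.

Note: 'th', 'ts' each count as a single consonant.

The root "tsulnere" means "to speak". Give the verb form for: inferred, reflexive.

Attach evidentiality inferred -ey → tsulnereey.
Attach voice reflexive -g → tsulnereeyg.

tsulnereeyg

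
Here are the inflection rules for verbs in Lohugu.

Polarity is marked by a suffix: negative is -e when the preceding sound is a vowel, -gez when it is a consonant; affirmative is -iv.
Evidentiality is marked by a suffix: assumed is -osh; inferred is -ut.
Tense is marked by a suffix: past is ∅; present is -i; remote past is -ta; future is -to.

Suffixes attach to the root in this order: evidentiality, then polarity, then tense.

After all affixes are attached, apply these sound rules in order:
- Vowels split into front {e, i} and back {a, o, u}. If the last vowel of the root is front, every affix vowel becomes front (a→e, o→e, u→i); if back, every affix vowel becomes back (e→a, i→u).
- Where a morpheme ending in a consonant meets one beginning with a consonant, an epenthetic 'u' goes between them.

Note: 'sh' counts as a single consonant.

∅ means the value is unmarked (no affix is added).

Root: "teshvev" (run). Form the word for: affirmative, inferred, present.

teshvevitivi

Attach evidentiality inferred -ut → teshvevut.
Attach polarity affirmative -iv → teshvevutiv.
Attach tense present -i → teshvevutivi.
Apply vowel harmony: teshvevutivi → teshvevitivi.
Epenthesis: no change.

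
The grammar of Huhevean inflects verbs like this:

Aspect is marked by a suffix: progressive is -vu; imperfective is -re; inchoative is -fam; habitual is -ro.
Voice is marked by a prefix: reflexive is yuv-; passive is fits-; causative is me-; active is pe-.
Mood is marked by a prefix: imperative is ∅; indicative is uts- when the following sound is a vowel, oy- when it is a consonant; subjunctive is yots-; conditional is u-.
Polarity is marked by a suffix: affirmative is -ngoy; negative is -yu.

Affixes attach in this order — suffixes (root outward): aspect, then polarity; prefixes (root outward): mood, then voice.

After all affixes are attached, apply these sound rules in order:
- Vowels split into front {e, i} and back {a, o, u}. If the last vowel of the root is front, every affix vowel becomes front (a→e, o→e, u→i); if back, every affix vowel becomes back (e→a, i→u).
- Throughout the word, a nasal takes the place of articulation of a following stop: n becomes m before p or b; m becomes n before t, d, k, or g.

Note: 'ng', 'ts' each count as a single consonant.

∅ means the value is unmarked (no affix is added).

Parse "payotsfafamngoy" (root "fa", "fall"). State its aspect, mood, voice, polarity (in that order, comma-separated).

Segment: pe-yots-fa-fam-ngoy.
aspect: -fam → inchoative.
mood: yots- → subjunctive.
voice: pe- → active.
polarity: -ngoy → affirmative.

inchoative, subjunctive, active, affirmative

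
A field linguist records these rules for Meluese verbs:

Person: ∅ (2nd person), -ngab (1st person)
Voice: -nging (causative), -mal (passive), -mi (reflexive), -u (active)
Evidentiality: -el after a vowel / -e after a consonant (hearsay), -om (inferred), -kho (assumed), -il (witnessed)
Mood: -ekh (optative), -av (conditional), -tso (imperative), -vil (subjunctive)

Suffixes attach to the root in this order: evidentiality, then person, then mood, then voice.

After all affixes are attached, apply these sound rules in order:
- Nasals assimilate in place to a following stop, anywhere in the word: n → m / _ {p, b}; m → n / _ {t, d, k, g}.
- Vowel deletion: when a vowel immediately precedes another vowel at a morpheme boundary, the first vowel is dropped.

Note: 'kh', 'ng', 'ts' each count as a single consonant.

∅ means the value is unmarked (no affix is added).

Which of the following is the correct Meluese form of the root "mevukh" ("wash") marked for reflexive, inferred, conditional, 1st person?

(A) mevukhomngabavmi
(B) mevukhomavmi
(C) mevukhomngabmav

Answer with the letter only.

A

Attach evidentiality inferred -om → mevukhom.
Attach person 1st person -ngab → mevukhomngab.
Attach mood conditional -av → mevukhomngabav.
Attach voice reflexive -mi → mevukhomngabavmi.
Nasal assimilation: no change.
Vowel deletion: no change.
So the correct form is mevukhomngabavmi, option (A).
(C) mevukhomngabmav is wrong: it has the affixes in the wrong order.
(B) mevukhomavmi is wrong: it uses 2nd person instead of 1st person for person.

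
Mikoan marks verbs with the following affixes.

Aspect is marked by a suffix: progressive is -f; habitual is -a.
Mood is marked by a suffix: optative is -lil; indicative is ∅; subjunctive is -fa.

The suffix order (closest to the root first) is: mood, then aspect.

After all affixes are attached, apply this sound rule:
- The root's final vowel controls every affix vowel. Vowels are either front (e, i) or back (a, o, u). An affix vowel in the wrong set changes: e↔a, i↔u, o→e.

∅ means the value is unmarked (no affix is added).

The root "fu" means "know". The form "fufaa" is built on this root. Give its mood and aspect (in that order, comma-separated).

subjunctive, habitual

Segment: fu-fa-a.
mood: -fa → subjunctive.
aspect: -a → habitual.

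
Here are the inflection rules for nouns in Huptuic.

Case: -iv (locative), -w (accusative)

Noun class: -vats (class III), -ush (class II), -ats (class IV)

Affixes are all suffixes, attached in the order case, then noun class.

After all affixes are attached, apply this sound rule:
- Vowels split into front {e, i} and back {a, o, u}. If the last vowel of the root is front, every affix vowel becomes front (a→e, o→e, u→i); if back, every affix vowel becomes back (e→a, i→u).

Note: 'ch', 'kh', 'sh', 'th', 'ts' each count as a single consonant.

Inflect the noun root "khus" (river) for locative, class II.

khusuvush

Attach case locative -iv → khusiv.
Attach noun class class II -ush → khusivush.
Apply vowel harmony: khusivush → khusuvush.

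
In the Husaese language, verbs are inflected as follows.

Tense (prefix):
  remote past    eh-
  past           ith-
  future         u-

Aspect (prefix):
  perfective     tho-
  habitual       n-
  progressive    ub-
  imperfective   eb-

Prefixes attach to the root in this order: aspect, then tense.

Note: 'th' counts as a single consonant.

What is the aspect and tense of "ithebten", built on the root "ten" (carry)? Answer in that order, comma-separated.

imperfective, past

Segment: ith-eb-ten.
aspect: eb- → imperfective.
tense: ith- → past.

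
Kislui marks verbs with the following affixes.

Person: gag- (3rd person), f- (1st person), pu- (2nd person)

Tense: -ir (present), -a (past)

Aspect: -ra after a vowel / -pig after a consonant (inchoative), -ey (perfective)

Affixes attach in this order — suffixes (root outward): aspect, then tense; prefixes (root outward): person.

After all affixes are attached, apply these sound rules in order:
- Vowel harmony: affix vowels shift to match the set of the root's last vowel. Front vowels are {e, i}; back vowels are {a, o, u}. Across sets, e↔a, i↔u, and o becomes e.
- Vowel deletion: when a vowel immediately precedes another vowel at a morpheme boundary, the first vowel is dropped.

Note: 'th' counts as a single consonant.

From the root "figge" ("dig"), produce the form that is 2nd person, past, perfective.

pifiggeye

Attach aspect perfective -ey → figgeey.
Attach tense past -a → figgeeya.
Attach person 2nd person pu- → pufiggeeya.
Apply vowel harmony: pufiggeeya → pifiggeeye.
Apply vowel deletion: pifiggeeye → pifiggeye.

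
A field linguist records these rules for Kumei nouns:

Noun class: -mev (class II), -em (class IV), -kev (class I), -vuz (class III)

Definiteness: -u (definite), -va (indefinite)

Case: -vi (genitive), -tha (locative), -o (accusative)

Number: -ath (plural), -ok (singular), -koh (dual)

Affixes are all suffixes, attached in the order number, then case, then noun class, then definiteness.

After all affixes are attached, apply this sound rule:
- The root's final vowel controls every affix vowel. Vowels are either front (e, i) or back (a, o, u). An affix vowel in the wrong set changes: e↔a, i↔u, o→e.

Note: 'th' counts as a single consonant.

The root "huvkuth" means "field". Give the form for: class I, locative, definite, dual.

Attach number dual -koh → huvkuthkoh.
Attach case locative -tha → huvkuthkohtha.
Attach noun class class I -kev → huvkuthkohthakev.
Attach definiteness definite -u → huvkuthkohthakevu.
Apply vowel harmony: huvkuthkohthakevu → huvkuthkohthakavu.

huvkuthkohthakavu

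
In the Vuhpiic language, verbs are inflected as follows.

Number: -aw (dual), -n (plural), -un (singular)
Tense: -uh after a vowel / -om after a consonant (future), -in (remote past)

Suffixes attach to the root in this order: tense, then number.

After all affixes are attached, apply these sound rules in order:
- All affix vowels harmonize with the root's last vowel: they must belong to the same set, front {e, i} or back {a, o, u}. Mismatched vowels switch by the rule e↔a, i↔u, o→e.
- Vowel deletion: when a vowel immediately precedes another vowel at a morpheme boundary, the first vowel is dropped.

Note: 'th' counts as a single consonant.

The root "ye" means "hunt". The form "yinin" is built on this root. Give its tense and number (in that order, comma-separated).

Segment: ye-in-un.
tense: -in → remote past.
number: -un → singular.

remote past, singular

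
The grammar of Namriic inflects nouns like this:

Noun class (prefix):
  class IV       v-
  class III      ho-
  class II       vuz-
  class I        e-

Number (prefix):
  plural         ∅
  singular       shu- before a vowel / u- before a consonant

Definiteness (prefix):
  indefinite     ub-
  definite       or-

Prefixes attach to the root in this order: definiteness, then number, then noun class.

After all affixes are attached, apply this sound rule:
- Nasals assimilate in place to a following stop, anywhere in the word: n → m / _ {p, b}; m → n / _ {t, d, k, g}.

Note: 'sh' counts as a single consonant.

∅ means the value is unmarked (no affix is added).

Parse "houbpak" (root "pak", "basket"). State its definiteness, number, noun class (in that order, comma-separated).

Segment: ho-ub-pak.
definiteness: ub- → indefinite.
number: ∅ → plural.
noun class: ho- → class III.

indefinite, plural, class III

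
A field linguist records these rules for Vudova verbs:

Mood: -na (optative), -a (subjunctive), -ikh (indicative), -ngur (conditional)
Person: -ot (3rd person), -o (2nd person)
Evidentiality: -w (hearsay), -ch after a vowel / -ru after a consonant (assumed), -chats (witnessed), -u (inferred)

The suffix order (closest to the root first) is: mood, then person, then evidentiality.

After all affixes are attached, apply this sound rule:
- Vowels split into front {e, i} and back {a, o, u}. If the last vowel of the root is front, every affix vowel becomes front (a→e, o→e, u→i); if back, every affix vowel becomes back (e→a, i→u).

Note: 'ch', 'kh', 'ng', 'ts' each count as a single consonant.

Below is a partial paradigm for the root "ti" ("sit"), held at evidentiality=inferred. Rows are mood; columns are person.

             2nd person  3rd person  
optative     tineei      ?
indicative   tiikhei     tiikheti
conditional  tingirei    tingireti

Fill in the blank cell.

Attach mood optative -na → tina.
Attach person 3rd person -ot → tinaot.
Attach evidentiality inferred -u → tinaotu.
Apply vowel harmony: tinaotu → tineeti.

tineeti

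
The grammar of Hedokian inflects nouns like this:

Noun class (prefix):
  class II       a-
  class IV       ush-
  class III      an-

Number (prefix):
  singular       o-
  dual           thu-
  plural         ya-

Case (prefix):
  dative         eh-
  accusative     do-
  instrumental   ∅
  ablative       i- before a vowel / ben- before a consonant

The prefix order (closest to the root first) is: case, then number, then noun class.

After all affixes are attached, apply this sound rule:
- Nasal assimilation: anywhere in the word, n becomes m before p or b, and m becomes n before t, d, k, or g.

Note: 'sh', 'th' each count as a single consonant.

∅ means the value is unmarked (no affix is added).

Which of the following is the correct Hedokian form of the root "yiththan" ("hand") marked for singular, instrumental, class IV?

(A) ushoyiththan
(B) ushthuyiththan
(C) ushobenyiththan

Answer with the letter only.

A

case = instrumental: zero marking, form stays yiththan.
Attach number singular o- → oyiththan.
Attach noun class class IV ush- → ushoyiththan.
Nasal assimilation: no change.
So the correct form is ushoyiththan, option (A).
(C) ushobenyiththan is wrong: it uses ablative instead of instrumental for case.
(B) ushthuyiththan is wrong: it uses dual instead of singular for number.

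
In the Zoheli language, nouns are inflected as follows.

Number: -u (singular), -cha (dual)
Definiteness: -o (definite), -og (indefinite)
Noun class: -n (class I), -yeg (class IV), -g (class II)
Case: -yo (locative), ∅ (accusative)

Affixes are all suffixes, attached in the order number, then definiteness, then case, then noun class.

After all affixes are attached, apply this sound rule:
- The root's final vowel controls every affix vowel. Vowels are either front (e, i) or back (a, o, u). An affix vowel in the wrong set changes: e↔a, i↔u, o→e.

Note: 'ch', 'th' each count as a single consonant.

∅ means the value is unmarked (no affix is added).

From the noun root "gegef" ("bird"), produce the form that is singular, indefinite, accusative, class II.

Attach number singular -u → gegefu.
Attach definiteness indefinite -og → gegefuog.
case = accusative: zero marking, form stays gegefuog.
Attach noun class class II -g → gegefuogg.
Apply vowel harmony: gegefuogg → gegefiegg.

gegefiegg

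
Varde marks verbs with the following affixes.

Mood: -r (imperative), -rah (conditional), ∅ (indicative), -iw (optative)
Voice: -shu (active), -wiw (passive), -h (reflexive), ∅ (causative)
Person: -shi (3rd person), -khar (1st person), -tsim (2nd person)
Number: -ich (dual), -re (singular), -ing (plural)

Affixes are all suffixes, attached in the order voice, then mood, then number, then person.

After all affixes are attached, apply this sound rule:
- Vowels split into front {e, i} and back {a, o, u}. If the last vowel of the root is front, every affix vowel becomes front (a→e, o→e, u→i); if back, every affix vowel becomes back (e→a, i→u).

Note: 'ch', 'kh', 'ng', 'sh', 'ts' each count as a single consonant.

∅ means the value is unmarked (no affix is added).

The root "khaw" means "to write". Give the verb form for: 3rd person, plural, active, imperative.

Attach voice active -shu → khawshu.
Attach mood imperative -r → khawshur.
Attach number plural -ing → khawshuring.
Attach person 3rd person -shi → khawshuringshi.
Apply vowel harmony: khawshuringshi → khawshurungshu.

khawshurungshu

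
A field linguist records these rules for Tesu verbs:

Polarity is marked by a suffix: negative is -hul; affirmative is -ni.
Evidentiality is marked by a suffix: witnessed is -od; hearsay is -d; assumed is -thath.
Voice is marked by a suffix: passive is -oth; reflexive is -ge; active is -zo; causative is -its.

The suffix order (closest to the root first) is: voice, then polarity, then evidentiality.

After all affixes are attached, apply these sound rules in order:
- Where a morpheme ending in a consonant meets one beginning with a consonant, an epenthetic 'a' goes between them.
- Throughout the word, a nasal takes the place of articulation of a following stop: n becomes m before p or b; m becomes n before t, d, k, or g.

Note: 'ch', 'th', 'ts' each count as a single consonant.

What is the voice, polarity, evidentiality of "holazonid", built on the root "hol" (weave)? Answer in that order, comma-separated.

Segment: hol-zo-ni-d.
voice: -zo → active.
polarity: -ni → affirmative.
evidentiality: -d → hearsay.

active, affirmative, hearsay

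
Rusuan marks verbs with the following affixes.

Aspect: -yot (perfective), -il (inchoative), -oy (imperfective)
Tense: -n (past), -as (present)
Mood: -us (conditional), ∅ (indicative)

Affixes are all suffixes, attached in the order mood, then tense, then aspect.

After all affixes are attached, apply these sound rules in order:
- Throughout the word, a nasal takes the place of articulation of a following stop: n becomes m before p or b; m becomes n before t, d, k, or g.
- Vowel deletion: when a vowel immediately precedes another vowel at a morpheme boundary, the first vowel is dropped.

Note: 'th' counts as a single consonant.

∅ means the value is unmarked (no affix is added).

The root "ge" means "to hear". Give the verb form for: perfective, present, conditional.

gusasyot

Attach mood conditional -us → geus.
Attach tense present -as → geusas.
Attach aspect perfective -yot → geusasyot.
Nasal assimilation: no change.
Apply vowel deletion: geusasyot → gusasyot.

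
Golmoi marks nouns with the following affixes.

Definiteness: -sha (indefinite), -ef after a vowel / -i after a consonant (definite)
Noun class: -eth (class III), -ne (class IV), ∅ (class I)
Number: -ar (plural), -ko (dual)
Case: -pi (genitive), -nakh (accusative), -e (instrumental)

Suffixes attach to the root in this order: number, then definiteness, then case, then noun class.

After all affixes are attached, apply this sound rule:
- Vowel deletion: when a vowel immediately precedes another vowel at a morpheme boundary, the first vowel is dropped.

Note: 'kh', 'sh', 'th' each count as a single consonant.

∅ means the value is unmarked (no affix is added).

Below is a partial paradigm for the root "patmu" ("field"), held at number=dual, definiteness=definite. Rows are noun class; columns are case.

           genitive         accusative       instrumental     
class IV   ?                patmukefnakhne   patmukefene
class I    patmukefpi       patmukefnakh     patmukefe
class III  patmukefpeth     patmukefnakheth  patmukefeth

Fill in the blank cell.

patmukefpine

Attach number dual -ko → patmuko.
Attach definiteness definite -ef (after vowel 'o') → patmukoef.
Attach case genitive -pi → patmukoefpi.
Attach noun class class IV -ne → patmukoefpine.
Apply vowel deletion: patmukoefpine → patmukefpine.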